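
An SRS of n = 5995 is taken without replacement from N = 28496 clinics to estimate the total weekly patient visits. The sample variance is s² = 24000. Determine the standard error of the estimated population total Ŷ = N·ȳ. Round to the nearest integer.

50665

Var(Ŷ) = N²·Var(ȳ) = N²·(1 − n/N)·s²/n.
f = 5995/28496 = 0.21038040; Var(ȳ) = 0.78961960·24000/5995 = 3.1611126.
Var(Ŷ) = 28496² · 3.1611126 = 2.566893 × 10^9.
SE(Ŷ) = √(2.566893 × 10^9) = 50665.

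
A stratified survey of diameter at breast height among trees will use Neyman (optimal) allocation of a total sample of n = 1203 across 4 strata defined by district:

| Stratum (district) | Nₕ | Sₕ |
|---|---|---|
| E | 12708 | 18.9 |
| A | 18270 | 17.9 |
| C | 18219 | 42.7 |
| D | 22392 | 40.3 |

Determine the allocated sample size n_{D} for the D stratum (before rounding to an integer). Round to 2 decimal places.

Neyman allocation: nₕ = n·NₕSₕ / Σⱼ NⱼSⱼ.
Σ NⱼSⱼ = 12708·18.9 + 18270·17.9 + 18219·42.7 + 22392·40.3 = 2.2475631 × 10^6.
n_{D} = 1203·22392·40.3 / (2.2475631 × 10^6) = 483.01.

483.01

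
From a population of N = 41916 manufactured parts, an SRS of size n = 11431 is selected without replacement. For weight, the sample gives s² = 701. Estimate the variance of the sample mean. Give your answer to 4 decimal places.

Under SRS without replacement, Var(ȳ) = (1 − f)·s²/n with f = n/N = 11431/41916 = 0.27271209.
Var(ȳ) = (1 − 0.27271209)·701/11431 = 0.72728791·0.061324469 = 0.044600545.

0.0446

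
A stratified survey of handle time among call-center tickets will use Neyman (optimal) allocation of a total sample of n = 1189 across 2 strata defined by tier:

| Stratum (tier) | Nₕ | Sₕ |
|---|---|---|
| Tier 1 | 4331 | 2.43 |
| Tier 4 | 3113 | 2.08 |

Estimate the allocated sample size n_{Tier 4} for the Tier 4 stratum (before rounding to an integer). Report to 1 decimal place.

Neyman allocation: nₕ = n·NₕSₕ / Σⱼ NⱼSⱼ.
Σ NⱼSⱼ = 4331·2.43 + 3113·2.08 = 16999.37.
n_{Tier 4} = 1189·3113·2.08 / 16999.37 = 452.9.

452.9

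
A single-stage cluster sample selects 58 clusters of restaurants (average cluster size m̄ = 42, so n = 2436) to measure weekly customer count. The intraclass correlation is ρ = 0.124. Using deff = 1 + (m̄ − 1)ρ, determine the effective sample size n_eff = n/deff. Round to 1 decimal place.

400.4

deff = 1 + (42 − 1)·0.124 = 1 + 5.084 = 6.084.
n_eff = 2436 / 6.084 = 400.4.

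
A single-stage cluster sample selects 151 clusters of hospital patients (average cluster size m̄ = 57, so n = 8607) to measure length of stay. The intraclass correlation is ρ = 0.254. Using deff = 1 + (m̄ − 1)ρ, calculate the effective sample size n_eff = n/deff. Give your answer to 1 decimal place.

565.4

deff = 1 + (57 − 1)·0.254 = 1 + 14.224 = 15.224.
n_eff = 8607 / 15.224 = 565.4.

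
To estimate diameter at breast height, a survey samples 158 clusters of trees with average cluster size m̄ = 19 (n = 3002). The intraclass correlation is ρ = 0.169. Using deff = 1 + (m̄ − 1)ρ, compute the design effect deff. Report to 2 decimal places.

4.04

deff = 1 + (19 − 1)·0.169 = 1 + 3.042 = 4.042.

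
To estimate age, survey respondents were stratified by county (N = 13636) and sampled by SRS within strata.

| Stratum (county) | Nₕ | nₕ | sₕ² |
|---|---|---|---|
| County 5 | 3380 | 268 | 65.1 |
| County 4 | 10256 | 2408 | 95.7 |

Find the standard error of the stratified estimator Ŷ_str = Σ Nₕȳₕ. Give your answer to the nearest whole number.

2399

Var(Ŷ_str) = Σₕ Nₕ²(1 − fₕ)sₕ²/nₕ.
County 5: 3380²·(1 − 268/3380)·65.1/268 = 2.5550681 × 10^6.
County 4: 10256²·(1 − 2408/10256)·95.7/2408 = 3.1988396 × 10^6.
Sum = 5.7539077 × 10^6.
SE = √(5.7539077 × 10^6) = 2399.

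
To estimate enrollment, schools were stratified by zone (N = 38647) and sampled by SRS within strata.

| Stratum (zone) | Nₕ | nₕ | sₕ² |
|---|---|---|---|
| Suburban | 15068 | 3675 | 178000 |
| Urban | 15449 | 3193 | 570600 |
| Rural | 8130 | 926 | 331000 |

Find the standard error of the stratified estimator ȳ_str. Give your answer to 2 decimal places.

6.50

Var(ȳ_str) = Σₕ Wₕ²(1 − fₕ)sₕ²/nₕ with Wₕ = Nₕ/N, N = 38647.
Suburban: Wₕ = 0.38988796; term = 0.38988796²·(1 − 0.24389435)·178000/3675 = 5.5670458.
Urban: Wₕ = 0.39974642; term = 0.39974642²·(1 − 0.20668004)·570600/3193 = 22.654287.
Rural: Wₕ = 0.21036562; term = 0.21036562²·(1 − 0.11389914)·331000/926 = 14.016826.
Sum = 42.238159.
SE = √(42.238159) = 6.50.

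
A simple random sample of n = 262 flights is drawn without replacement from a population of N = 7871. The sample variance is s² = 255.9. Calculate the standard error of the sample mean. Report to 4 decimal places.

Under SRS without replacement, Var(ȳ) = (1 − f)·s²/n with f = n/N = 262/7871 = 0.03328675.
Var(ȳ) = (1 − 0.03328675)·255.9/262 = 0.96671325·0.97671756 = 0.94420581.
SE(ȳ) = √(0.94420581) = 0.9717.

0.9717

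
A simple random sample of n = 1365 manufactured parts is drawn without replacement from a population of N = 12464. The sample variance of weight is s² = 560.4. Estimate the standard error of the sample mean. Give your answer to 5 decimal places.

0.60464

Under SRS without replacement, Var(ȳ) = (1 − f)·s²/n with f = n/N = 1365/12464 = 0.10951540.
Var(ȳ) = (1 − 0.10951540)·560.4/1365 = 0.89048460·0.41054945 = 0.36558796.
SE(ȳ) = √(0.36558796) = 0.60464.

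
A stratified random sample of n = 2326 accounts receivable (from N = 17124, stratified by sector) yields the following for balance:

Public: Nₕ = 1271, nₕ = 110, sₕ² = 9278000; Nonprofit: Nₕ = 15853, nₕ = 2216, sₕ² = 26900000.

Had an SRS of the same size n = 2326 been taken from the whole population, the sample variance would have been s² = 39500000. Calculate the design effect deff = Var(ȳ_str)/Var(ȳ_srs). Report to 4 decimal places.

0.6388

Var(ȳ_str) = Σ Wₕ²(1−fₕ)sₕ²/nₕ with Wₕ = Nₕ/17124:
  Public: (1271/17124)²·(1−110/1271)·9278000/110 = 424.45242
  Nonprofit: (15853/17124)²·(1−2216/15853)·26900000/2216 = 8949.5745
  → Var(ȳ_str) = 9374.0269.
Var(ȳ_srs) = (1 − 2326/17124)·39500000/2326 = 14675.239.
deff = 9374.0269 / 14675.239 = 0.6388.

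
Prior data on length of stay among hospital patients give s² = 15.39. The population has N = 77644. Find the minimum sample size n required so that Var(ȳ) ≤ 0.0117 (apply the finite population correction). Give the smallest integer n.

Without fpc, n₀ = s²/D = 15.39/0.0117 = 1315.3846.
With fpc, (1 − n/N)·s²/n ≤ D requires n ≥ n₀/(1 + n₀/N) = 1315.3846/(1 + 1315.3846/77644) = 1293.4716.
Rounding up, n = 1294.

1294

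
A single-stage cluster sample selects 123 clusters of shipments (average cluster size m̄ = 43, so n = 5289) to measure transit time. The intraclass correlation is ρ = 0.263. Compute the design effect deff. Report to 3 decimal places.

deff = 1 + (43 − 1)·0.263 = 1 + 11.046 = 12.046.

12.046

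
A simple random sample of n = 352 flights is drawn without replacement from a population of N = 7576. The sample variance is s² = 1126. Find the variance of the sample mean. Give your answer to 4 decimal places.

Under SRS without replacement, Var(ȳ) = (1 − f)·s²/n with f = n/N = 352/7576 = 0.04646251.
Var(ȳ) = (1 − 0.04646251)·1126/352 = 0.95353749·3.1988636 = 3.0502364.

3.0502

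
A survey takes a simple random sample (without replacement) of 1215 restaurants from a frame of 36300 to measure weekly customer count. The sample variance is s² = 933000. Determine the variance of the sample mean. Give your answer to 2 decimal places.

Under SRS without replacement, Var(ȳ) = (1 − f)·s²/n with f = n/N = 1215/36300 = 0.03347107.
Var(ȳ) = (1 − 0.03347107)·933000/1215 = 0.96652893·767.90123 = 742.19876.

742.20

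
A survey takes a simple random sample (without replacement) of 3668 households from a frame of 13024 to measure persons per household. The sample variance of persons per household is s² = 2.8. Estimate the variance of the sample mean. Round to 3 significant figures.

5.48 × 10^-4

Under SRS without replacement, Var(ȳ) = (1 − f)·s²/n with f = n/N = 3668/13024 = 0.28163391.
Var(ȳ) = (1 − 0.28163391)·2.8/3668 = 0.71836609·7.6335878 × 10^-4 = 5.4837106 × 10^-4.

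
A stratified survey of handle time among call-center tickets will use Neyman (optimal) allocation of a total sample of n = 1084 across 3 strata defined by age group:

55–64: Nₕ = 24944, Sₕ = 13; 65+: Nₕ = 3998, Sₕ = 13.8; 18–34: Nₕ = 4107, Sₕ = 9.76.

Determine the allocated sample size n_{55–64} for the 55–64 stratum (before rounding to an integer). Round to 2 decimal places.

Neyman allocation: nₕ = n·NₕSₕ / Σⱼ NⱼSⱼ.
Σ NⱼSⱼ = 24944·13 + 3998·13.8 + 4107·9.76 = 419528.72.
n_{55–64} = 1084·24944·13 / 419528.72 = 837.87.

837.87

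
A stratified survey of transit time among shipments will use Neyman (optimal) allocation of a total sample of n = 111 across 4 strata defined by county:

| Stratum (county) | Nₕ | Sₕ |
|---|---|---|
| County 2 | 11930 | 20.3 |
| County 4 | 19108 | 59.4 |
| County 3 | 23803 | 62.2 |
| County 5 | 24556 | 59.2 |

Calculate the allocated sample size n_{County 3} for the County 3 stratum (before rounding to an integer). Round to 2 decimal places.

38.12

Neyman allocation: nₕ = n·NₕSₕ / Σⱼ NⱼSⱼ.
Σ NⱼSⱼ = 11930·20.3 + 19108·59.4 + 23803·62.2 + 24556·59.2 = 4.311456 × 10^6.
n_{County 3} = 111·23803·62.2 / (4.311456 × 10^6) = 38.12.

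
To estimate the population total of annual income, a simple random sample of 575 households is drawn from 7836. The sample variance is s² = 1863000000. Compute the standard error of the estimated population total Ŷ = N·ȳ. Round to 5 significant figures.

Var(Ŷ) = N²·Var(ȳ) = N²·(1 − n/N)·s²/n.
f = 575/7836 = 0.07337928; Var(ȳ) = 0.92662072·1863000000/575 = 3.0022511 × 10^6.
Var(Ŷ) = 7836² · (3.0022511 × 10^6) = 1.8434691 × 10^14.
SE(Ŷ) = √(1.8434691 × 10^14) = 1.3577 × 10^7.

1.3577 × 10^7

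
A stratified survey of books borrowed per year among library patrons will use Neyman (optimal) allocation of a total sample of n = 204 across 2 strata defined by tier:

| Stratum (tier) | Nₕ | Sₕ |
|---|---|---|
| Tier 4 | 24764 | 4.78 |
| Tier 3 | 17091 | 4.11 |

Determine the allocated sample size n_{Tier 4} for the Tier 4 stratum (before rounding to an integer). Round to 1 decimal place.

128.0

Neyman allocation: nₕ = n·NₕSₕ / Σⱼ NⱼSⱼ.
Σ NⱼSⱼ = 24764·4.78 + 17091·4.11 = 188615.93.
n_{Tier 4} = 204·24764·4.78 / 188615.93 = 128.0.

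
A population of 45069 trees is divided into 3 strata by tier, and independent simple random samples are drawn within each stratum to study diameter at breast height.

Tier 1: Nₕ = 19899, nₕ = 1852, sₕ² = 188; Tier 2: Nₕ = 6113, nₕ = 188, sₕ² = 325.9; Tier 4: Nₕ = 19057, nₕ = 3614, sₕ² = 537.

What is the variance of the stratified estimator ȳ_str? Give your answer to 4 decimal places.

Var(ȳ_str) = Σₕ Wₕ²(1 − fₕ)sₕ²/nₕ with Wₕ = Nₕ/N, N = 45069.
Tier 1: Wₕ = 0.44152300; term = 0.44152300²·(1 − 0.09307000)·188/1852 = 0.017947224.
Tier 2: Wₕ = 0.13563647; term = 0.13563647²·(1 − 0.03075413)·325.9/188 = 0.030911026.
Tier 4: Wₕ = 0.42284053; term = 0.42284053²·(1 − 0.18964160)·537/3614 = 0.021528635.
Sum = 0.070386885.

0.0704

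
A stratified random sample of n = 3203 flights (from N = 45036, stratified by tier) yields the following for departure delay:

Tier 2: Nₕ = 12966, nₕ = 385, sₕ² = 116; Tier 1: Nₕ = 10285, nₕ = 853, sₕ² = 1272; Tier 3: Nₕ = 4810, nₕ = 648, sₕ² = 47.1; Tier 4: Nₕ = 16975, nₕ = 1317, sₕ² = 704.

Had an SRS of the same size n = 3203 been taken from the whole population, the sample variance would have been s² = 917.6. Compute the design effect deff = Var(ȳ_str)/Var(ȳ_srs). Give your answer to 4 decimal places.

Var(ȳ_str) = Σ Wₕ²(1−fₕ)sₕ²/nₕ with Wₕ = Nₕ/45036:
  Tier 2: (12966/45036)²·(1−385/12966)·116/385 = 0.024232533
  Tier 1: (10285/45036)²·(1−853/10285)·1272/853 = 0.071322498
  Tier 3: (4810/45036)²·(1−648/4810)·47.1/648 = 7.1741992 × 10^-4
  Tier 4: (16975/45036)²·(1−1317/16975)·704/1317 = 0.070050838
  → Var(ȳ_str) = 0.16632329.
Var(ȳ_srs) = (1 − 3203/45036)·917.6/3203 = 0.26610661.
deff = 0.16632329 / 0.26610661 = 0.6250.

0.6250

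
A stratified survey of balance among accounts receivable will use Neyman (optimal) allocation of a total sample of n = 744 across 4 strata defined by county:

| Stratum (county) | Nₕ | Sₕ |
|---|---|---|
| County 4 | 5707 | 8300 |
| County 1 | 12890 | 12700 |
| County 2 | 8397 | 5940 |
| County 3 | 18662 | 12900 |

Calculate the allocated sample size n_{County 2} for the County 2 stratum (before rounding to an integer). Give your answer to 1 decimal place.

Neyman allocation: nₕ = n·NₕSₕ / Σⱼ NⱼSⱼ.
Σ NⱼSⱼ = 5707·8300 + 12890·12700 + 8397·5940 + 18662·12900 = 5.0168908 × 10^8.
n_{County 2} = 744·8397·5940 / (5.0168908 × 10^8) = 74.0.

74.0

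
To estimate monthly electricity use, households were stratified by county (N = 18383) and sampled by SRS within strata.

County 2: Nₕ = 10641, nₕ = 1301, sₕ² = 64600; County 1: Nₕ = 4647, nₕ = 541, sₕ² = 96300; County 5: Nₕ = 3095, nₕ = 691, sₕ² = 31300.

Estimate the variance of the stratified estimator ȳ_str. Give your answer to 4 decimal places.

Var(ȳ_str) = Σₕ Wₕ²(1 − fₕ)sₕ²/nₕ with Wₕ = Nₕ/N, N = 18383.
County 2: Wₕ = 0.57885002; term = 0.57885002²·(1 − 0.12226295)·64600/1301 = 14.603326.
County 1: Wₕ = 0.25278790; term = 0.25278790²·(1 − 0.11641920)·96300/541 = 10.050505.
County 5: Wₕ = 0.16836207; term = 0.16836207²·(1 − 0.22326333)·31300/691 = 0.99730646.
Sum = 25.651137.

25.6511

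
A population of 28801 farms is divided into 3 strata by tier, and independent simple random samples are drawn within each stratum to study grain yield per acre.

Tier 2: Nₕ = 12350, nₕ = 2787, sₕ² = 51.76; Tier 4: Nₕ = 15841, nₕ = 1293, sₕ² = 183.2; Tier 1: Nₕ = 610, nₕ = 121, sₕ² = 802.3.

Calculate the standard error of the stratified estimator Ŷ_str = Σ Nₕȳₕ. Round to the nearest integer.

6068

Var(Ŷ_str) = Σₕ Nₕ²(1 − fₕ)sₕ²/nₕ.
Tier 2: 12350²·(1 − 2787/12350)·51.76/2787 = 2.1934029 × 10^6.
Tier 4: 15841²·(1 − 1293/15841)·183.2/1293 = 3.2652229 × 10^7.
Tier 1: 610²·(1 − 121/610)·802.3/121 = 1.9778353 × 10^6.
Sum = 3.6823467 × 10^7.
SE = √(3.6823467 × 10^7) = 6068.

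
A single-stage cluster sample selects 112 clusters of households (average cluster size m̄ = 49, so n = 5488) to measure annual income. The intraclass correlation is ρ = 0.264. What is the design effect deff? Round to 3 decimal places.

deff = 1 + (49 − 1)·0.264 = 1 + 12.672 = 13.672.

13.672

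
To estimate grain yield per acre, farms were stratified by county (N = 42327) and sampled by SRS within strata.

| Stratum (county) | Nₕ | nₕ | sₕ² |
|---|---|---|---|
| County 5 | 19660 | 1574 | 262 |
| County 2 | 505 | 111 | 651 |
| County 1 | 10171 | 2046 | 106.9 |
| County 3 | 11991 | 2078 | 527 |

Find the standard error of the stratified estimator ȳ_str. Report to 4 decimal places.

0.2301

Var(ȳ_str) = Σₕ Wₕ²(1 − fₕ)sₕ²/nₕ with Wₕ = Nₕ/N, N = 42327.
County 5: Wₕ = 0.46447894; term = 0.46447894²·(1 − 0.08006104)·262/1574 = 0.033036013.
County 2: Wₕ = 0.01193092; term = 0.01193092²·(1 − 0.21980198)·651/111 = 6.5134432 × 10^-4.
County 1: Wₕ = 0.24029579; term = 0.24029579²·(1 − 0.20116016)·106.9/2046 = 0.0024100393.
County 3: Wₕ = 0.28329435; term = 0.28329435²·(1 − 0.17329664)·527/2078 = 0.016826377.
Sum = 0.052923774.
SE = √(0.052923774) = 0.2301.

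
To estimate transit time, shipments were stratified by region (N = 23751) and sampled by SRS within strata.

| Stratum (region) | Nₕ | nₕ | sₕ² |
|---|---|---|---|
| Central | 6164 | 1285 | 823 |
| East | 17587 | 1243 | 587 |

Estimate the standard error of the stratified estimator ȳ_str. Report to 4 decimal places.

0.5242

Var(ȳ_str) = Σₕ Wₕ²(1 − fₕ)sₕ²/nₕ with Wₕ = Nₕ/N, N = 23751.
Central: Wₕ = 0.25952591; term = 0.25952591²·(1 − 0.20846853)·823/1285 = 0.03414494.
East: Wₕ = 0.74047409; term = 0.74047409²·(1 − 0.07067720)·587/1243 = 0.24063195.
Sum = 0.27477689.
SE = √(0.27477689) = 0.5242.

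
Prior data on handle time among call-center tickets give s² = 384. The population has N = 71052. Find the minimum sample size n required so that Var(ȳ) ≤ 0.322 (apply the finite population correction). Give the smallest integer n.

Without fpc, n₀ = s²/D = 384/0.322 = 1192.5466.
With fpc, (1 − n/N)·s²/n ≤ D requires n ≥ n₀/(1 + n₀/N) = 1192.5466/(1 + 1192.5466/71052) = 1172.8611.
Rounding up, n = 1173.

1173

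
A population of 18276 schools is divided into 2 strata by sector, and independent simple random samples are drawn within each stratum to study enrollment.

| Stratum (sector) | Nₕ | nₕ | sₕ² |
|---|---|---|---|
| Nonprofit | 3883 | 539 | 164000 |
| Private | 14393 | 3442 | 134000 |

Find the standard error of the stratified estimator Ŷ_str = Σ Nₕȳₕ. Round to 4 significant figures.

100400

Var(Ŷ_str) = Σₕ Nₕ²(1 − fₕ)sₕ²/nₕ.
Nonprofit: 3883²·(1 − 539/3883)·164000/539 = 3.9508336 × 10^9.
Private: 14393²·(1 − 3442/14393)·134000/3442 = 6.1361934 × 10^9.
Sum = 1.0087027 × 10^10.
SE = √(1.0087027 × 10^10) = 100400.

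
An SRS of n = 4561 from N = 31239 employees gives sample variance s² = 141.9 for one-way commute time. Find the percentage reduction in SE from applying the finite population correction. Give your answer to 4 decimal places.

f = n/N = 4561/31239 = 0.14600339.
SE_no-fpc = √(s²/n) = 0.1763848; SE_fpc = √((1−f)s²/n) = 0.16300061.
Ratio = √(1−f) = 0.92411937. Reduction = 100·(1 − 0.92411937) = 7.5881%.

7.5881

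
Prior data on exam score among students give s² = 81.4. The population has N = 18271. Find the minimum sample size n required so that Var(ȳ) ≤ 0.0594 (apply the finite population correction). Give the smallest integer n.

1275

Without fpc, n₀ = s²/D = 81.4/0.0594 = 1370.3704.
With fpc, (1 − n/N)·s²/n ≤ D requires n ≥ n₀/(1 + n₀/N) = 1370.3704/(1 + 1370.3704/18271) = 1274.7602.
Rounding up, n = 1275.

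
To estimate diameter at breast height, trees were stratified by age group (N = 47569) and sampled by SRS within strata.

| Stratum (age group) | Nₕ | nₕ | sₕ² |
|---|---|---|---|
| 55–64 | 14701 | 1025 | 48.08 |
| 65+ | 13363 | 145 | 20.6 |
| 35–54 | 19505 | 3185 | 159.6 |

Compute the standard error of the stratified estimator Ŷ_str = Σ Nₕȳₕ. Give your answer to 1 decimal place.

7104.6

Var(Ŷ_str) = Σₕ Nₕ²(1 − fₕ)sₕ²/nₕ.
55–64: 14701²·(1 − 1025/14701)·48.08/1025 = 9.4307572 × 10^6.
65+: 13363²·(1 − 145/13363)·20.6/145 = 2.5093945 × 10^7.
35–54: 19505²·(1 − 3185/19505)·159.6/3185 = 1.595106 × 10^7.
Sum = 5.0475762 × 10^7.
SE = √(5.0475762 × 10^7) = 7104.6.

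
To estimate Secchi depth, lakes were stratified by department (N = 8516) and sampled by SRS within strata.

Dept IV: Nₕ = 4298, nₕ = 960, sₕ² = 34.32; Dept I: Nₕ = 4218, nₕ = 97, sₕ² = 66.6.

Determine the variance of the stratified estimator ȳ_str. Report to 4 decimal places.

0.1716

Var(ȳ_str) = Σₕ Wₕ²(1 − fₕ)sₕ²/nₕ with Wₕ = Nₕ/N, N = 8516.
Dept IV: Wₕ = 0.50469704; term = 0.50469704²·(1 − 0.22335970)·34.32/960 = 0.007072248.
Dept I: Wₕ = 0.49530296; term = 0.49530296²·(1 − 0.02299668)·66.6/97 = 0.1645661.
Sum = 0.17163835.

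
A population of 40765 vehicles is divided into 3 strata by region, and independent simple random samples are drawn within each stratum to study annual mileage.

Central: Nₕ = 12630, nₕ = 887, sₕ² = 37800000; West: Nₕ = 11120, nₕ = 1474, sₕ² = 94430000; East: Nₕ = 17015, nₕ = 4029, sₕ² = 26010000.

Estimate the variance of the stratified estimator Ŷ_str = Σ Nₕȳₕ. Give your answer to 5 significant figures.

Var(Ŷ_str) = Σₕ Nₕ²(1 − fₕ)sₕ²/nₕ.
Central: 12630²·(1 − 887/12630)·37800000/887 = 6.3204877 × 10^12.
West: 11120²·(1 − 1474/11120)·94430000/1474 = 6.8717057 × 10^12.
East: 17015²·(1 − 4029/17015)·26010000/4029 = 1.4264299 × 10^12.
Sum = 1.4618623 × 10^13.

1.4619 × 10^13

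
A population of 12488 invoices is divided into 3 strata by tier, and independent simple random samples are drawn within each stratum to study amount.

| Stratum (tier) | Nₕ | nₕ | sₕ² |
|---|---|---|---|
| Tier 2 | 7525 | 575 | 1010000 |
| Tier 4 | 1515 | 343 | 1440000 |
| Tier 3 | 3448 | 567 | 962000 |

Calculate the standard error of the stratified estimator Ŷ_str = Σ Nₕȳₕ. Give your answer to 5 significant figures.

340840

Var(Ŷ_str) = Σₕ Nₕ²(1 − fₕ)sₕ²/nₕ.
Tier 2: 7525²·(1 − 575/7525)·1010000/575 = 9.1863891 × 10^10.
Tier 4: 1515²·(1 − 343/1515)·1440000/343 = 7.45433 × 10^9.
Tier 3: 3448²·(1 − 567/3448)·962000/567 = 1.6853982 × 10^10.
Sum = 1.161722 × 10^11.
SE = √(1.161722 × 10^11) = 340840.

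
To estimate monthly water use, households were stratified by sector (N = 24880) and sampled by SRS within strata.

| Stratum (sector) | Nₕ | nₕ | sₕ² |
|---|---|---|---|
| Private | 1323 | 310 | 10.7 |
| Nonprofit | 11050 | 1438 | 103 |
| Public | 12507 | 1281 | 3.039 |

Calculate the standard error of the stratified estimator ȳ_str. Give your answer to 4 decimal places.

Var(ȳ_str) = Σₕ Wₕ²(1 − fₕ)sₕ²/nₕ with Wₕ = Nₕ/N, N = 24880.
Private: Wₕ = 0.05317524; term = 0.05317524²·(1 − 0.23431595)·10.7/310 = 7.472925 × 10^-5.
Nonprofit: Wₕ = 0.44413183; term = 0.44413183²·(1 − 0.13013575)·103/1438 = 0.012290049.
Public: Wₕ = 0.50269293; term = 0.50269293²·(1 − 0.10242264)·3.039/1281 = 5.3809506 × 10^-4.
Sum = 0.012902873.
SE = √(0.012902873) = 0.1136.

0.1136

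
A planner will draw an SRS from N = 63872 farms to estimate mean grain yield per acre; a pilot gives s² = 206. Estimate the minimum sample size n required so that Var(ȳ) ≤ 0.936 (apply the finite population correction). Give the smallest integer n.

220

Without fpc, n₀ = s²/D = 206/0.936 = 220.0855.
With fpc, (1 − n/N)·s²/n ≤ D requires n ≥ n₀/(1 + n₀/N) = 220.0855/(1 + 220.0855/63872) = 219.3297.
Rounding up, n = 220.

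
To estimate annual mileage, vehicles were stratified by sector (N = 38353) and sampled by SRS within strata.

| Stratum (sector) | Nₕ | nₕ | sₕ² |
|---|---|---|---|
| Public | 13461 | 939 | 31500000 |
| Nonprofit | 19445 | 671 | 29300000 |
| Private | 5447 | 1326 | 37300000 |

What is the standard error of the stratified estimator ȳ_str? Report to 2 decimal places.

Var(ȳ_str) = Σₕ Wₕ²(1 − fₕ)sₕ²/nₕ with Wₕ = Nₕ/N, N = 38353.
Public: Wₕ = 0.35097646; term = 0.35097646²·(1 − 0.06975708)·31500000/939 = 3844.1233.
Nonprofit: Wₕ = 0.50700076; term = 0.50700076²·(1 − 0.03450759)·29300000/671 = 10837.053.
Private: Wₕ = 0.14202279; term = 0.14202279²·(1 − 0.24343675)·37300000/1326 = 429.26612.
Sum = 15110.442.
SE = √(15110.442) = 122.92.

122.92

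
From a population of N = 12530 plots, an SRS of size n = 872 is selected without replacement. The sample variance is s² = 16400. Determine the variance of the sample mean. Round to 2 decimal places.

Under SRS without replacement, Var(ȳ) = (1 − f)·s²/n with f = n/N = 872/12530 = 0.06959298.
Var(ȳ) = (1 − 0.06959298)·16400/872 = 0.93040702·18.807339 = 17.498481.

17.50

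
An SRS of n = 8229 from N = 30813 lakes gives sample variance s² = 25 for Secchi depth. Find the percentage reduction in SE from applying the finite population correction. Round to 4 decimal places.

f = n/N = 8229/30813 = 0.26706260.
SE_no-fpc = √(s²/n) = 0.055118384; SE_fpc = √((1−f)s²/n) = 0.04718782.
Ratio = √(1−f) = 0.85611763. Reduction = 100·(1 − 0.85611763) = 14.3882%.

14.3882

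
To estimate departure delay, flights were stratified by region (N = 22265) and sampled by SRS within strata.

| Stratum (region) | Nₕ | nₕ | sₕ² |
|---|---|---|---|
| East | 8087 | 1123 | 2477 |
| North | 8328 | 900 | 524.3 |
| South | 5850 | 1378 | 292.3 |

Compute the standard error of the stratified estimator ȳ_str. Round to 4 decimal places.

0.5783

Var(ȳ_str) = Σₕ Wₕ²(1 − fₕ)sₕ²/nₕ with Wₕ = Nₕ/N, N = 22265.
East: Wₕ = 0.36321581; term = 0.36321581²·(1 − 0.13886484)·2477/1123 = 0.25058038.
North: Wₕ = 0.37403997; term = 0.37403997²·(1 − 0.10806916)·524.3/900 = 0.072695003.
South: Wₕ = 0.26274422; term = 0.26274422²·(1 − 0.23555556)·292.3/1378 = 0.011194169.
Sum = 0.33446955.
SE = √(0.33446955) = 0.5783.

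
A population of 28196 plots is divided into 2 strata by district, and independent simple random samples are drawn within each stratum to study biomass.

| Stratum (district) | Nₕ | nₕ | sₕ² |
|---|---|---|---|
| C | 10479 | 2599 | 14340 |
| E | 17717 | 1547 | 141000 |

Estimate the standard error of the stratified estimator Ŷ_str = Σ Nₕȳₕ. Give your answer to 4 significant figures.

Var(Ŷ_str) = Σₕ Nₕ²(1 − fₕ)sₕ²/nₕ.
C: 10479²·(1 − 2599/10479)·14340/2599 = 4.5560547 × 10^8.
E: 17717²·(1 − 1547/17717)·141000/1547 = 2.6111331 × 10^10.
Sum = 2.6566936 × 10^10.
SE = √(2.6566936 × 10^10) = 163000.

163000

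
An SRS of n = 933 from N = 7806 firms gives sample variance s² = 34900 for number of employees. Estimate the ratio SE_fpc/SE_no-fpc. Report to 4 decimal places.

0.9383

f = n/N = 933/7806 = 0.11952344.
SE_no-fpc = √(s²/n) = 6.1160622; SE_fpc = √((1−f)s²/n) = 5.7389282.
Ratio = √(1−f) = 0.93833712.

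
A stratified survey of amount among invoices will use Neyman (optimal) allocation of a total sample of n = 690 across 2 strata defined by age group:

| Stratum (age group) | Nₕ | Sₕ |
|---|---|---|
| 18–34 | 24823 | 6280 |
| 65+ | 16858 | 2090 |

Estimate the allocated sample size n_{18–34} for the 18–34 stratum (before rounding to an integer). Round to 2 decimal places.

Neyman allocation: nₕ = n·NₕSₕ / Σⱼ NⱼSⱼ.
Σ NⱼSⱼ = 24823·6280 + 16858·2090 = 1.9112166 × 10^8.
n_{18–34} = 690·24823·6280 / (1.9112166 × 10^8) = 562.80.

562.80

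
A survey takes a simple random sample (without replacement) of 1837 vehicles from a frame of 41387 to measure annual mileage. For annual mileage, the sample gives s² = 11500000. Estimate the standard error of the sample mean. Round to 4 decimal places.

Under SRS without replacement, Var(ȳ) = (1 − f)·s²/n with f = n/N = 1837/41387 = 0.04438592.
Var(ȳ) = (1 − 0.04438592)·11500000/1837 = 0.95561408·6260.2069 = 5982.3418.
SE(ȳ) = √(5982.3418) = 77.3456.

77.3456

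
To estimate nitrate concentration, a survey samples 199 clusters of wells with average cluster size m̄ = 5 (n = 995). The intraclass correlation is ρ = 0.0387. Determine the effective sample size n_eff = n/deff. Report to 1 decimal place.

deff = 1 + (5 − 1)·0.0387 = 1 + 0.1548 = 1.1548.
n_eff = 995 / 1.1548 = 861.6.

861.6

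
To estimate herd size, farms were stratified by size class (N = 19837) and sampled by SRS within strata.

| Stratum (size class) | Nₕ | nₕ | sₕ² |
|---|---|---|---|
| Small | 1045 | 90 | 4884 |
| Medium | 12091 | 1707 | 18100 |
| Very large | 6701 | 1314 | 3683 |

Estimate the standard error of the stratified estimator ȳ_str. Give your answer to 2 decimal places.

Var(ȳ_str) = Σₕ Wₕ²(1 − fₕ)sₕ²/nₕ with Wₕ = Nₕ/N, N = 19837.
Small: Wₕ = 0.05267934; term = 0.05267934²·(1 − 0.08612440)·4884/90 = 0.13762611.
Medium: Wₕ = 0.60951757; term = 0.60951757²·(1 − 0.14117939)·18100/1707 = 3.38314.
Very large: Wₕ = 0.33780310; term = 0.33780310²·(1 − 0.19609014)·3683/1314 = 0.25712302.
Sum = 3.7778891.
SE = √(3.7778891) = 1.94.

1.94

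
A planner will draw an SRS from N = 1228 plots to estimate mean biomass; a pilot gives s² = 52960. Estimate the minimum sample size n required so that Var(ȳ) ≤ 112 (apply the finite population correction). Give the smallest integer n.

342

Without fpc, n₀ = s²/D = 52960/112 = 472.8571.
With fpc, (1 − n/N)·s²/n ≤ D requires n ≥ n₀/(1 + n₀/N) = 472.8571/(1 + 472.8571/1228) = 341.3976.
Rounding up, n = 342.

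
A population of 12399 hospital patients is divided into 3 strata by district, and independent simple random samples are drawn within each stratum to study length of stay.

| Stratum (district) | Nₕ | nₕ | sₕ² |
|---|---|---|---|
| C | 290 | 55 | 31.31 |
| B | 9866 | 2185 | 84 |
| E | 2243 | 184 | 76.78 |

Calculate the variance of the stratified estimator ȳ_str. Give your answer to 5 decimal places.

0.03174

Var(ȳ_str) = Σₕ Wₕ²(1 − fₕ)sₕ²/nₕ with Wₕ = Nₕ/N, N = 12399.
C: Wₕ = 0.02338898; term = 0.02338898²·(1 − 0.18965517)·31.31/55 = 2.5235558 × 10^-4.
B: Wₕ = 0.79570933; term = 0.79570933²·(1 − 0.22146767)·84/2185 = 0.018950183.
E: Wₕ = 0.18090169; term = 0.18090169²·(1 − 0.08203299)·76.78/184 = 0.012535527.
Sum = 0.031738066.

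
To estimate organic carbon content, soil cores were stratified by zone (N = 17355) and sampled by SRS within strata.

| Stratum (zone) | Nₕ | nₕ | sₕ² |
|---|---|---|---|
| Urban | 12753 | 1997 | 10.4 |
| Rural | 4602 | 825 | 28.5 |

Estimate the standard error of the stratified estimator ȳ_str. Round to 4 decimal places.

Var(ȳ_str) = Σₕ Wₕ²(1 − fₕ)sₕ²/nₕ with Wₕ = Nₕ/N, N = 17355.
Urban: Wₕ = 0.73483146; term = 0.73483146²·(1 − 0.15659061)·10.4/1997 = 0.0023717515.
Rural: Wₕ = 0.26516854; term = 0.26516854²·(1 − 0.17926988)·28.5/825 = 0.0019935874.
Sum = 0.0043653389.
SE = √(0.0043653389) = 0.0661.

0.0661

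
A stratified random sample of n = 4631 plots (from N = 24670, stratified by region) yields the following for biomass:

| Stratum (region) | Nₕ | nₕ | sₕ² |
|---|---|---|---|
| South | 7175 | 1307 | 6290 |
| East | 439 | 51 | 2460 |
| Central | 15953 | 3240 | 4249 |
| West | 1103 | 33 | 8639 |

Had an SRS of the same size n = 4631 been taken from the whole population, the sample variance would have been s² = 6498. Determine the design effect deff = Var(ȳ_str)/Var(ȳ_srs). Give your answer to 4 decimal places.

1.1328

Var(ȳ_str) = Σ Wₕ²(1−fₕ)sₕ²/nₕ with Wₕ = Nₕ/24670:
  South: (7175/24670)²·(1−1307/7175)·6290/1307 = 0.33292681
  East: (439/24670)²·(1−51/439)·2460/51 = 0.013499661
  Central: (15953/24670)²·(1−3240/15953)·4249/3240 = 0.43701247
  West: (1103/24670)²·(1−33/1103)·8639/33 = 0.50765717
  → Var(ȳ_str) = 1.2910961.
Var(ȳ_srs) = (1 − 4631/24670)·6498/4631 = 1.1397558.
deff = 1.2910961 / 1.1397558 = 1.1328.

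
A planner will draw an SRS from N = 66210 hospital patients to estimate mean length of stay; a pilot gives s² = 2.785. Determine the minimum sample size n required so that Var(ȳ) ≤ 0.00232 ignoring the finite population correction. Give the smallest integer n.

Without fpc, n₀ = s²/D = 2.785/0.00232 = 1200.4310.
Rounding up, n = 1201.

1201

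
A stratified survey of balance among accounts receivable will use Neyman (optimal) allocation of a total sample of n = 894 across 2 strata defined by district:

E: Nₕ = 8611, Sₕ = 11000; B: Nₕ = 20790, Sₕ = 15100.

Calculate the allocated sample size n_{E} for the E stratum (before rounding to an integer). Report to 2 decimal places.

Neyman allocation: nₕ = n·NₕSₕ / Σⱼ NⱼSⱼ.
Σ NⱼSⱼ = 8611·11000 + 20790·15100 = 4.0865 × 10^8.
n_{E} = 894·8611·11000 / (4.0865 × 10^8) = 207.22.

207.22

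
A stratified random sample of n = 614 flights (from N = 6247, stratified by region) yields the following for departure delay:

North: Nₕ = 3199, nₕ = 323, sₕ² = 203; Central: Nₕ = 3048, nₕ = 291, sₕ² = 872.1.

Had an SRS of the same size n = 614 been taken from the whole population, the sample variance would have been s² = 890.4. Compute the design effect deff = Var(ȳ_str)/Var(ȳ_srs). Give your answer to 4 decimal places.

0.6068

Var(ȳ_str) = Σ Wₕ²(1−fₕ)sₕ²/nₕ with Wₕ = Nₕ/6247:
  North: (3199/6247)²·(1−323/3199)·203/323 = 0.14816773
  Central: (3048/6247)²·(1−291/3048)·872.1/291 = 0.64533024
  → Var(ȳ_str) = 0.79349797.
Var(ȳ_srs) = (1 − 614/6247)·890.4/614 = 1.3076305.
deff = 0.79349797 / 1.3076305 = 0.6068.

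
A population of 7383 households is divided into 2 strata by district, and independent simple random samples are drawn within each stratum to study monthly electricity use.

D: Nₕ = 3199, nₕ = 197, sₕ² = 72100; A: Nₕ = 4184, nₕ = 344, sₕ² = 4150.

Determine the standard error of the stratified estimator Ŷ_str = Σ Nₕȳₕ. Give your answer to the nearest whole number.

60898

Var(Ŷ_str) = Σₕ Nₕ²(1 − fₕ)sₕ²/nₕ.
D: 3199²·(1 − 197/3199)·72100/197 = 3.5147462 × 10^9.
A: 4184²·(1 − 344/4184)·4150/344 = 1.9382623 × 10^8.
Sum = 3.7085724 × 10^9.
SE = √(3.7085724 × 10^9) = 60898.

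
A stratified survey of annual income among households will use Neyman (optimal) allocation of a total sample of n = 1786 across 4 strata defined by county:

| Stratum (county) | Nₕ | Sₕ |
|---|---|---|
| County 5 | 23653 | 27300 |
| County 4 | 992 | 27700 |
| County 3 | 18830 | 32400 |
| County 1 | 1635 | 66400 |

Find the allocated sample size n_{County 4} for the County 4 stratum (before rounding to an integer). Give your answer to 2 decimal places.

35.26

Neyman allocation: nₕ = n·NₕSₕ / Σⱼ NⱼSⱼ.
Σ NⱼSⱼ = 23653·27300 + 992·27700 + 18830·32400 + 1635·66400 = 1.3918613 × 10^9.
n_{County 4} = 1786·992·27700 / (1.3918613 × 10^9) = 35.26.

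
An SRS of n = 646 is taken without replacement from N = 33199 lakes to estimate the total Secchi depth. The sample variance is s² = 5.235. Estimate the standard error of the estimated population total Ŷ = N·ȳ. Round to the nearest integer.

Var(Ŷ) = N²·Var(ȳ) = N²·(1 − n/N)·s²/n.
f = 646/33199 = 0.01945842; Var(ȳ) = 0.98054158·5.235/646 = 0.0079460297.
Var(Ŷ) = 33199² · 0.0079460297 = 8.7579042 × 10^6.
SE(Ŷ) = √(8.7579042 × 10^6) = 2959.

2959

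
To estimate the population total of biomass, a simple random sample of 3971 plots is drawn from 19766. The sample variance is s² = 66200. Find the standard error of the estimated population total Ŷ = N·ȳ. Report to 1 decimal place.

Var(Ŷ) = N²·Var(ȳ) = N²·(1 − n/N)·s²/n.
f = 3971/19766 = 0.20090054; Var(ȳ) = 0.79909946·66200/3971 = 13.321678.
Var(Ŷ) = 19766² · 13.321678 = 5.2047097 × 10^9.
SE(Ŷ) = √(5.2047097 × 10^9) = 72143.7.

72143.7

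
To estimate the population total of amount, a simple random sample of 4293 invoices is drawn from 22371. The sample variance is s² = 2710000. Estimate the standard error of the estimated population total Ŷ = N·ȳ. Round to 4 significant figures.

505300

Var(Ŷ) = N²·Var(ȳ) = N²·(1 − n/N)·s²/n.
f = 4293/22371 = 0.19190023; Var(ȳ) = 0.80809977·2710000/4293 = 510.12122.
Var(Ŷ) = 22371² · 510.12122 = 2.552961 × 10^11.
SE(Ŷ) = √(2.552961 × 10^11) = 505300.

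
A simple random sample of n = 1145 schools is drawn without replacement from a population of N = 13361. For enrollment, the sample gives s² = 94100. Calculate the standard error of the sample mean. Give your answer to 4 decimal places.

Under SRS without replacement, Var(ȳ) = (1 − f)·s²/n with f = n/N = 1145/13361 = 0.08569718.
Var(ȳ) = (1 − 0.08569718)·94100/1145 = 0.91430282·82.183406 = 75.14052.
SE(ȳ) = √(75.14052) = 8.6684.

8.6684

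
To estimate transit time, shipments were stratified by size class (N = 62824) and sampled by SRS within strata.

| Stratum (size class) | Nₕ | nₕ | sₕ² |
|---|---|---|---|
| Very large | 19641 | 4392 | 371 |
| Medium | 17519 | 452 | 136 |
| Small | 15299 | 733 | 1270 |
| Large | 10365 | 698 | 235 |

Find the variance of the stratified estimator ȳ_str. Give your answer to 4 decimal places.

Var(ȳ_str) = Σₕ Wₕ²(1 − fₕ)sₕ²/nₕ with Wₕ = Nₕ/N, N = 62824.
Very large: Wₕ = 0.31263530; term = 0.31263530²·(1 − 0.22361387)·371/4392 = 0.0064101083.
Medium: Wₕ = 0.27885840; term = 0.27885840²·(1 − 0.02580056)·136/452 = 0.022793751.
Small: Wₕ = 0.24352158; term = 0.24352158²·(1 − 0.04791163)·1270/733 = 0.097825467.
Large: Wₕ = 0.16498472; term = 0.16498472²·(1 − 0.06734202)·235/698 = 0.0085471691.
Sum = 0.1355765.

0.1356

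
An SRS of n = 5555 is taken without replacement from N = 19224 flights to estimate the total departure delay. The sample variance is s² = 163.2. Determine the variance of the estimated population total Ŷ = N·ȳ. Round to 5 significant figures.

Var(Ŷ) = N²·Var(ȳ) = N²·(1 − n/N)·s²/n.
f = 5555/19224 = 0.28896171; Var(ȳ) = 0.71103829·163.2/5555 = 0.02088955.
Var(Ŷ) = 19224² · 0.02088955 = 7.7199876 × 10^6.

7.7200 × 10^6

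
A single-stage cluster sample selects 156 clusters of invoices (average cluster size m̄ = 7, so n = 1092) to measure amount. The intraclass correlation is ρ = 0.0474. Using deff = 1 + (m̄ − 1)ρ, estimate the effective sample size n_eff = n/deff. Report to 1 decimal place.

850.2

deff = 1 + (7 − 1)·0.0474 = 1 + 0.2844 = 1.2844.
n_eff = 1092 / 1.2844 = 850.2.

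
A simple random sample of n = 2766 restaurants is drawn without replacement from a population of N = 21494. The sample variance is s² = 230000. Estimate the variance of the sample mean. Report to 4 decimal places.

Under SRS without replacement, Var(ȳ) = (1 − f)·s²/n with f = n/N = 2766/21494 = 0.12868708.
Var(ȳ) = (1 − 0.12868708)·230000/2766 = 0.87131292·83.152567 = 72.451906.

72.4519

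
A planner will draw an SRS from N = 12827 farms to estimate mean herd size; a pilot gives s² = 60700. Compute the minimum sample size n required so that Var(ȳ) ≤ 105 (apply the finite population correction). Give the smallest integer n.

554

Without fpc, n₀ = s²/D = 60700/105 = 578.0952.
With fpc, (1 − n/N)·s²/n ≤ D requires n ≥ n₀/(1 + n₀/N) = 578.0952/(1 + 578.0952/12827) = 553.1648.
Rounding up, n = 554.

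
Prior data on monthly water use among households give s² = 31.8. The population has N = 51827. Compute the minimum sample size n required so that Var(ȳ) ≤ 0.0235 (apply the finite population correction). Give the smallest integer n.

Without fpc, n₀ = s²/D = 31.8/0.0235 = 1353.1915.
With fpc, (1 − n/N)·s²/n ≤ D requires n ≥ n₀/(1 + n₀/N) = 1353.1915/(1 + 1353.1915/51827) = 1318.7590.
Rounding up, n = 1319.

1319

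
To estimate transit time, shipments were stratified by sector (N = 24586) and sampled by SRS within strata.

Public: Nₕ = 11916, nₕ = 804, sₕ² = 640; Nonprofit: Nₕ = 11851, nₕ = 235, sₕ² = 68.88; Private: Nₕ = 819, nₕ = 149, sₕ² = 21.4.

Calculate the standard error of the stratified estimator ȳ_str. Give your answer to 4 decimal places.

0.4912

Var(ȳ_str) = Σₕ Wₕ²(1 − fₕ)sₕ²/nₕ with Wₕ = Nₕ/N, N = 24586.
Public: Wₕ = 0.48466607; term = 0.48466607²·(1 − 0.06747231)·640/804 = 0.17436965.
Nonprofit: Wₕ = 0.48202229; term = 0.48202229²·(1 − 0.01982955)·68.88/235 = 0.066751514.
Private: Wₕ = 0.03331164; term = 0.03331164²·(1 − 0.18192918)·21.4/149 = 1.3037984 × 10^-4.
Sum = 0.24125154.
SE = √(0.24125154) = 0.4912.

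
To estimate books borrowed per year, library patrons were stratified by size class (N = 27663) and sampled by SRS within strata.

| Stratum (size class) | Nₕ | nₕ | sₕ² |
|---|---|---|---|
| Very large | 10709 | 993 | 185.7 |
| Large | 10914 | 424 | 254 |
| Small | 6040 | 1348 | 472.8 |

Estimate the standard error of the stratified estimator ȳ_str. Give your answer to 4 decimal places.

0.3578

Var(ȳ_str) = Σₕ Wₕ²(1 − fₕ)sₕ²/nₕ with Wₕ = Nₕ/N, N = 27663.
Very large: Wₕ = 0.38712359; term = 0.38712359²·(1 − 0.09272574)·185.7/993 = 0.025427316.
Large: Wₕ = 0.39453422; term = 0.39453422²·(1 − 0.03884918)·254/424 = 0.089624912.
Small: Wₕ = 0.21834219; term = 0.21834219²·(1 − 0.22317881)·472.8/1348 = 0.012989247.
Sum = 0.12804148.
SE = √(0.12804148) = 0.3578.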